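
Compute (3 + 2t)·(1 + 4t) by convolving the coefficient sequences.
Ascending coefficients: a = [3, 2], b = [1, 4]. c[0] = 3×1 = 3; c[1] = 3×4 + 2×1 = 14; c[2] = 2×4 = 8. Result coefficients: [3, 14, 8] → 3 + 14t + 8t^2

3 + 14t + 8t^2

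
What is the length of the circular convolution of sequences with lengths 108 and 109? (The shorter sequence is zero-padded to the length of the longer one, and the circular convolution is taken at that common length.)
Circular convolution (zero-padding the shorter input) has length max(m, n) = max(108, 109) = 109

109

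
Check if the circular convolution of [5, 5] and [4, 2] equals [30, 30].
Recompute circular convolution of [5, 5] and [4, 2]: y[0] = 5×4 + 5×2 = 30; y[1] = 5×2 + 5×4 = 30 → [30, 30]. Given [30, 30] matches, so answer: Yes

Yes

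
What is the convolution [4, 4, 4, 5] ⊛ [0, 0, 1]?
y[0] = 4×0 = 0; y[1] = 4×0 + 4×0 = 0; y[2] = 4×1 + 4×0 + 4×0 = 4; y[3] = 4×1 + 4×0 + 5×0 = 4; y[4] = 4×1 + 5×0 = 4; y[5] = 5×1 = 5

[0, 0, 4, 4, 4, 5]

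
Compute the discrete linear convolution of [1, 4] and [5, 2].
y[0] = 1×5 = 5; y[1] = 1×2 + 4×5 = 22; y[2] = 4×2 = 8

[5, 22, 8]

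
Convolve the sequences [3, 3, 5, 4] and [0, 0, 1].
y[0] = 3×0 = 0; y[1] = 3×0 + 3×0 = 0; y[2] = 3×1 + 3×0 + 5×0 = 3; y[3] = 3×1 + 5×0 + 4×0 = 3; y[4] = 5×1 + 4×0 = 5; y[5] = 4×1 = 4

[0, 0, 3, 3, 5, 4]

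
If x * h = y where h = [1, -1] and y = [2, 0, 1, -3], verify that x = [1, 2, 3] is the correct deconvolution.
Forward-compute [1, 2, 3] * [1, -1]: y[0] = 1×1 = 1; y[1] = 1×-1 + 2×1 = 1; y[2] = 2×-1 + 3×1 = 1; y[3] = 3×-1 = -3 → [1, 1, 1, -3]. Does not match given y = [2, 0, 1, -3].

Not verified. [1, 2, 3] * [1, -1] = [1, 1, 1, -3], which differs from [2, 0, 1, -3] at index 0.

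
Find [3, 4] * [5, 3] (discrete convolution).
y[0] = 3×5 = 15; y[1] = 3×3 + 4×5 = 29; y[2] = 4×3 = 12

[15, 29, 12]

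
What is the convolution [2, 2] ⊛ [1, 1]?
y[0] = 2×1 = 2; y[1] = 2×1 + 2×1 = 4; y[2] = 2×1 = 2

[2, 4, 2]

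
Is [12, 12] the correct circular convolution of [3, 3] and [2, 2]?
Recompute circular convolution of [3, 3] and [2, 2]: y[0] = 3×2 + 3×2 = 12; y[1] = 3×2 + 3×2 = 12 → [12, 12]. Given [12, 12] matches, so answer: Yes

Yes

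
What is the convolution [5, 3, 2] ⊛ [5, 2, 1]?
y[0] = 5×5 = 25; y[1] = 5×2 + 3×5 = 25; y[2] = 5×1 + 3×2 + 2×5 = 21; y[3] = 3×1 + 2×2 = 7; y[4] = 2×1 = 2

[25, 25, 21, 7, 2]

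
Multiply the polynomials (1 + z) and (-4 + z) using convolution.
Ascending coefficients: a = [1, 1], b = [-4, 1]. c[0] = 1×-4 = -4; c[1] = 1×1 + 1×-4 = -3; c[2] = 1×1 = 1. Result coefficients: [-4, -3, 1] → -4 - 3z + z^2

-4 - 3z + z^2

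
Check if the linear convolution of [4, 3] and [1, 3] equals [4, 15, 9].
Recompute linear convolution of [4, 3] and [1, 3]: y[0] = 4×1 = 4; y[1] = 4×3 + 3×1 = 15; y[2] = 3×3 = 9 → [4, 15, 9]. Given [4, 15, 9] matches, so answer: Yes

Yes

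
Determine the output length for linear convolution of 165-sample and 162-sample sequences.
Linear/full convolution length: m + n - 1 = 165 + 162 - 1 = 326

326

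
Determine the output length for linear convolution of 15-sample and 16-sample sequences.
Linear/full convolution length: m + n - 1 = 15 + 16 - 1 = 30

30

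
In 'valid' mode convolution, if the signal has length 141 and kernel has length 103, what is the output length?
'Valid' mode counts only positions where the kernel fully overlaps the signal: m - n + 1 = 141 - 103 + 1 = 39

39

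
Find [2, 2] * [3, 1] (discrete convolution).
y[0] = 2×3 = 6; y[1] = 2×1 + 2×3 = 8; y[2] = 2×1 = 2

[6, 8, 2]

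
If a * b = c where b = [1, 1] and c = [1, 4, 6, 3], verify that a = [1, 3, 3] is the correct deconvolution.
Forward-compute [1, 3, 3] * [1, 1]: c[0] = 1×1 = 1; c[1] = 1×1 + 3×1 = 4; c[2] = 3×1 + 3×1 = 6; c[3] = 3×1 = 3 → [1, 4, 6, 3]. Matches given c = [1, 4, 6, 3], so verified.

Verified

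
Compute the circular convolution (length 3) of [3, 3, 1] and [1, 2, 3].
Use y[k] = Σ_j x[j]·h[(k-j) mod 3]. y[0] = 3×1 + 3×3 + 1×2 = 14; y[1] = 3×2 + 3×1 + 1×3 = 12; y[2] = 3×3 + 3×2 + 1×1 = 16. Result: [14, 12, 16]

[14, 12, 16]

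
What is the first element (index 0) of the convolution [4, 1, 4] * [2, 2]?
Use y[k] = Σ_i a[i]·b[k-i] at k=0. y[0] = 4×2 = 8

8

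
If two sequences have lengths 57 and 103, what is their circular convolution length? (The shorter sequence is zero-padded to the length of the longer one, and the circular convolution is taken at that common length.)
Circular convolution (zero-padding the shorter input) has length max(m, n) = max(57, 103) = 103

103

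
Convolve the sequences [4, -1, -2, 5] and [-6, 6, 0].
y[0] = 4×-6 = -24; y[1] = 4×6 + -1×-6 = 30; y[2] = 4×0 + -1×6 + -2×-6 = 6; y[3] = -1×0 + -2×6 + 5×-6 = -42; y[4] = -2×0 + 5×6 = 30; y[5] = 5×0 = 0

[-24, 30, 6, -42, 30, 0]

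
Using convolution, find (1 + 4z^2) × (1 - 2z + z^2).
Ascending coefficients: a = [1, 0, 4], b = [1, -2, 1]. c[0] = 1×1 = 1; c[1] = 1×-2 + 0×1 = -2; c[2] = 1×1 + 0×-2 + 4×1 = 5; c[3] = 0×1 + 4×-2 = -8; c[4] = 4×1 = 4. Result coefficients: [1, -2, 5, -8, 4] → 1 - 2z + 5z^2 - 8z^3 + 4z^4

1 - 2z + 5z^2 - 8z^3 + 4z^4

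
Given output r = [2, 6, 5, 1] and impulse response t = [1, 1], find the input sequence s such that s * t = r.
Deconvolve r=[2, 6, 5, 1] by t=[1, 1]. Since t[0]=1, solve forward: s[0] = r[0] / 1 = 2; s[1] = (r[1] - 2×1) / 1 = 4; s[2] = (r[2] - 4×1) / 1 = 1. So s = [2, 4, 1]. Check by forward convolution: r[0] = 2×1 = 2; r[1] = 2×1 + 4×1 = 6; r[2] = 4×1 + 1×1 = 5; r[3] = 1×1 = 1

[2, 4, 1]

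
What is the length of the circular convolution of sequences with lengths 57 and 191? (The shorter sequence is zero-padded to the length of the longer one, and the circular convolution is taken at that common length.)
Circular convolution (zero-padding the shorter input) has length max(m, n) = max(57, 191) = 191

191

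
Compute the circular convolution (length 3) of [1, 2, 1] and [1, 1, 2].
Use y[k] = Σ_j u[j]·v[(k-j) mod 3]. y[0] = 1×1 + 2×2 + 1×1 = 6; y[1] = 1×1 + 2×1 + 1×2 = 5; y[2] = 1×2 + 2×1 + 1×1 = 5. Result: [6, 5, 5]

[6, 5, 5]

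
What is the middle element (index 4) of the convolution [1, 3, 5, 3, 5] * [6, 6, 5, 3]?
Use y[k] = Σ_i a[i]·b[k-i] at k=4. y[4] = 3×3 + 5×5 + 3×6 + 5×6 = 82

82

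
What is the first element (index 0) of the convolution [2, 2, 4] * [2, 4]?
Use y[k] = Σ_i a[i]·b[k-i] at k=0. y[0] = 2×2 = 4

4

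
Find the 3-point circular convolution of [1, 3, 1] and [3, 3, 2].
Use y[k] = Σ_j x[j]·h[(k-j) mod 3]. y[0] = 1×3 + 3×2 + 1×3 = 12; y[1] = 1×3 + 3×3 + 1×2 = 14; y[2] = 1×2 + 3×3 + 1×3 = 14. Result: [12, 14, 14]

[12, 14, 14]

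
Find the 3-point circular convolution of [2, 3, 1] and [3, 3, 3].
Use y[k] = Σ_j f[j]·g[(k-j) mod 3]. y[0] = 2×3 + 3×3 + 1×3 = 18; y[1] = 2×3 + 3×3 + 1×3 = 18; y[2] = 2×3 + 3×3 + 1×3 = 18. Result: [18, 18, 18]

[18, 18, 18]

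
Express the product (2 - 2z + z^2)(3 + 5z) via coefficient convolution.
Ascending coefficients: a = [2, -2, 1], b = [3, 5]. c[0] = 2×3 = 6; c[1] = 2×5 + -2×3 = 4; c[2] = -2×5 + 1×3 = -7; c[3] = 1×5 = 5. Result coefficients: [6, 4, -7, 5] → 6 + 4z - 7z^2 + 5z^3

6 + 4z - 7z^2 + 5z^3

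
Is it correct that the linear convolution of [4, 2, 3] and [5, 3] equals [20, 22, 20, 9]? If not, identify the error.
Recompute linear convolution of [4, 2, 3] and [5, 3]: y[0] = 4×5 = 20; y[1] = 4×3 + 2×5 = 22; y[2] = 2×3 + 3×5 = 21; y[3] = 3×3 = 9 → [20, 22, 21, 9]. Compare to given [20, 22, 20, 9]: they differ at index 2: given 20, correct 21, so answer: No

No. Error at index 2: given 20, correct 21.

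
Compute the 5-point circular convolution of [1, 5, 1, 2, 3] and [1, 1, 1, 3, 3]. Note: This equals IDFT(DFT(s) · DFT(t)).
Either evaluate y[k] = Σ_j s[j]·t[(k-j) mod 5] directly, or use IDFT(DFT(s) · DFT(t)). y[0] = 1×1 + 5×3 + 1×3 + 2×1 + 3×1 = 24; y[1] = 1×1 + 5×1 + 1×3 + 2×3 + 3×1 = 18; y[2] = 1×1 + 5×1 + 1×1 + 2×3 + 3×3 = 22; y[3] = 1×3 + 5×1 + 1×1 + 2×1 + 3×3 = 20; y[4] = 1×3 + 5×3 + 1×1 + 2×1 + 3×1 = 24. Result: [24, 18, 22, 20, 24]

[24, 18, 22, 20, 24]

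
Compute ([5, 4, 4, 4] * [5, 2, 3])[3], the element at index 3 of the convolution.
Use y[k] = Σ_i a[i]·b[k-i] at k=3. y[3] = 4×3 + 4×2 + 4×5 = 40

40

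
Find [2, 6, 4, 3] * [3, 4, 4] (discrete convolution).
y[0] = 2×3 = 6; y[1] = 2×4 + 6×3 = 26; y[2] = 2×4 + 6×4 + 4×3 = 44; y[3] = 6×4 + 4×4 + 3×3 = 49; y[4] = 4×4 + 3×4 = 28; y[5] = 3×4 = 12

[6, 26, 44, 49, 28, 12]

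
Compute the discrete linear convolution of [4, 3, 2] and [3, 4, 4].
y[0] = 4×3 = 12; y[1] = 4×4 + 3×3 = 25; y[2] = 4×4 + 3×4 + 2×3 = 34; y[3] = 3×4 + 2×4 = 20; y[4] = 2×4 = 8

[12, 25, 34, 20, 8]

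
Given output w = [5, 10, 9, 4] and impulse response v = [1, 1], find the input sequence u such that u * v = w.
Deconvolve w=[5, 10, 9, 4] by v=[1, 1]. Since v[0]=1, solve forward: u[0] = w[0] / 1 = 5; u[1] = (w[1] - 5×1) / 1 = 5; u[2] = (w[2] - 5×1) / 1 = 4. So u = [5, 5, 4]. Check by forward convolution: w[0] = 5×1 = 5; w[1] = 5×1 + 5×1 = 10; w[2] = 5×1 + 4×1 = 9; w[3] = 4×1 = 4

[5, 5, 4]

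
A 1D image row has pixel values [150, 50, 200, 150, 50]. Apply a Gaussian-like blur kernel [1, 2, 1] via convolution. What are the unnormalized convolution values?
Convolve image row [150, 50, 200, 150, 50] with kernel [1, 2, 1]: y[0] = 150×1 = 150; y[1] = 150×2 + 50×1 = 350; y[2] = 150×1 + 50×2 + 200×1 = 450; y[3] = 50×1 + 200×2 + 150×1 = 600; y[4] = 200×1 + 150×2 + 50×1 = 550; y[5] = 150×1 + 50×2 = 250; y[6] = 50×1 = 50 → [150, 350, 450, 600, 550, 250, 50]. Normalization factor = sum(kernel) = 4.

[150, 350, 450, 600, 550, 250, 50]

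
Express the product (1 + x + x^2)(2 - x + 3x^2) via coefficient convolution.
Ascending coefficients: a = [1, 1, 1], b = [2, -1, 3]. c[0] = 1×2 = 2; c[1] = 1×-1 + 1×2 = 1; c[2] = 1×3 + 1×-1 + 1×2 = 4; c[3] = 1×3 + 1×-1 = 2; c[4] = 1×3 = 3. Result coefficients: [2, 1, 4, 2, 3] → 2 + x + 4x^2 + 2x^3 + 3x^4

2 + x + 4x^2 + 2x^3 + 3x^4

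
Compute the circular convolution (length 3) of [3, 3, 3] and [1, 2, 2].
Use y[k] = Σ_j u[j]·v[(k-j) mod 3]. y[0] = 3×1 + 3×2 + 3×2 = 15; y[1] = 3×2 + 3×1 + 3×2 = 15; y[2] = 3×2 + 3×2 + 3×1 = 15. Result: [15, 15, 15]

[15, 15, 15]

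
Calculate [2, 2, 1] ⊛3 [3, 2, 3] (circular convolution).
Use y[k] = Σ_j u[j]·v[(k-j) mod 3]. y[0] = 2×3 + 2×3 + 1×2 = 14; y[1] = 2×2 + 2×3 + 1×3 = 13; y[2] = 2×3 + 2×2 + 1×3 = 13. Result: [14, 13, 13]

[14, 13, 13]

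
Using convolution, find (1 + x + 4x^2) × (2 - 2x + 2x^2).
Ascending coefficients: a = [1, 1, 4], b = [2, -2, 2]. c[0] = 1×2 = 2; c[1] = 1×-2 + 1×2 = 0; c[2] = 1×2 + 1×-2 + 4×2 = 8; c[3] = 1×2 + 4×-2 = -6; c[4] = 4×2 = 8. Result coefficients: [2, 0, 8, -6, 8] → 2 + 8x^2 - 6x^3 + 8x^4

2 + 8x^2 - 6x^3 + 8x^4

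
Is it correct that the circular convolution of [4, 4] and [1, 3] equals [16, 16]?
Recompute circular convolution of [4, 4] and [1, 3]: y[0] = 4×1 + 4×3 = 16; y[1] = 4×3 + 4×1 = 16 → [16, 16]. Given [16, 16] matches, so answer: Yes

Yes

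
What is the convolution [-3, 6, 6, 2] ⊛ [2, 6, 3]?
y[0] = -3×2 = -6; y[1] = -3×6 + 6×2 = -6; y[2] = -3×3 + 6×6 + 6×2 = 39; y[3] = 6×3 + 6×6 + 2×2 = 58; y[4] = 6×3 + 2×6 = 30; y[5] = 2×3 = 6

[-6, -6, 39, 58, 30, 6]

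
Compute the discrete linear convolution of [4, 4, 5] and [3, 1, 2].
y[0] = 4×3 = 12; y[1] = 4×1 + 4×3 = 16; y[2] = 4×2 + 4×1 + 5×3 = 27; y[3] = 4×2 + 5×1 = 13; y[4] = 5×2 = 10

[12, 16, 27, 13, 10]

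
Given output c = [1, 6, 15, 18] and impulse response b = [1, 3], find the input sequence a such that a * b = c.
Deconvolve c=[1, 6, 15, 18] by b=[1, 3]. Since b[0]=1, solve forward: a[0] = c[0] / 1 = 1; a[1] = (c[1] - 1×3) / 1 = 3; a[2] = (c[2] - 3×3) / 1 = 6. So a = [1, 3, 6]. Check by forward convolution: c[0] = 1×1 = 1; c[1] = 1×3 + 3×1 = 6; c[2] = 3×3 + 6×1 = 15; c[3] = 6×3 = 18

[1, 3, 6]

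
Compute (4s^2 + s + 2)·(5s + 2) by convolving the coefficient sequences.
Ascending coefficients: a = [2, 1, 4], b = [2, 5]. c[0] = 2×2 = 4; c[1] = 2×5 + 1×2 = 12; c[2] = 1×5 + 4×2 = 13; c[3] = 4×5 = 20. Result coefficients: [4, 12, 13, 20] → 20s^3 + 13s^2 + 12s + 4

20s^3 + 13s^2 + 12s + 4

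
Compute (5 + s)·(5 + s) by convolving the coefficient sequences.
Ascending coefficients: a = [5, 1], b = [5, 1]. c[0] = 5×5 = 25; c[1] = 5×1 + 1×5 = 10; c[2] = 1×1 = 1. Result coefficients: [25, 10, 1] → 25 + 10s + s^2

25 + 10s + s^2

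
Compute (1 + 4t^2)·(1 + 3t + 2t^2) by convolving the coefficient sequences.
Ascending coefficients: a = [1, 0, 4], b = [1, 3, 2]. c[0] = 1×1 = 1; c[1] = 1×3 + 0×1 = 3; c[2] = 1×2 + 0×3 + 4×1 = 6; c[3] = 0×2 + 4×3 = 12; c[4] = 4×2 = 8. Result coefficients: [1, 3, 6, 12, 8] → 1 + 3t + 6t^2 + 12t^3 + 8t^4

1 + 3t + 6t^2 + 12t^3 + 8t^4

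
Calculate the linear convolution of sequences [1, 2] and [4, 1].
y[0] = 1×4 = 4; y[1] = 1×1 + 2×4 = 9; y[2] = 2×1 = 2

[4, 9, 2]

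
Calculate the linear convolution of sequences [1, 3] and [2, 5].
y[0] = 1×2 = 2; y[1] = 1×5 + 3×2 = 11; y[2] = 3×5 = 15

[2, 11, 15]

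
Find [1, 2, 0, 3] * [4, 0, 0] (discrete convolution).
y[0] = 1×4 = 4; y[1] = 1×0 + 2×4 = 8; y[2] = 1×0 + 2×0 + 0×4 = 0; y[3] = 2×0 + 0×0 + 3×4 = 12; y[4] = 0×0 + 3×0 = 0; y[5] = 3×0 = 0

[4, 8, 0, 12, 0, 0]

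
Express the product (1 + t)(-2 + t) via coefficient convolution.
Ascending coefficients: a = [1, 1], b = [-2, 1]. c[0] = 1×-2 = -2; c[1] = 1×1 + 1×-2 = -1; c[2] = 1×1 = 1. Result coefficients: [-2, -1, 1] → -2 - t + t^2

-2 - t + t^2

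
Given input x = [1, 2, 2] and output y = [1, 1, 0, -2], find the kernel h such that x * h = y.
Output length 4 = len(x) + len(h) - 1 ⇒ len(h) = 2. Solve h forward using h[k] = (y[k] - Σ_{i≥1} x[i]·h[k-i]) / x[0]: h[0] = y[0] / x[0] = 1 / 1 = 1; h[1] = (y[1] - 2×1) / x[0] = (1 - 2×1) / 1 = -1. So h = [1, -1]. Forward-check [1, 2, 2] * [1, -1]: y[0] = 1×1 = 1; y[1] = 1×-1 + 2×1 = 1; y[2] = 2×-1 + 2×1 = 0; y[3] = 2×-1 = -2 → [1, 1, 0, -2] ✓

[1, -1]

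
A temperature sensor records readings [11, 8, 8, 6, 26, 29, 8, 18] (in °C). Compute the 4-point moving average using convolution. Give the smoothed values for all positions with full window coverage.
4-point moving average kernel = [1, 1, 1, 1]. Apply in 'valid' mode (full window coverage): avg[0] = (11 + 8 + 8 + 6) / 4 = 8.25; avg[1] = (8 + 8 + 6 + 26) / 4 = 12.0; avg[2] = (8 + 6 + 26 + 29) / 4 = 17.25; avg[3] = (6 + 26 + 29 + 8) / 4 = 17.25; avg[4] = (26 + 29 + 8 + 18) / 4 = 20.25. Smoothed values: [8.25, 12.0, 17.25, 17.25, 20.25]

[8.25, 12.0, 17.25, 17.25, 20.25]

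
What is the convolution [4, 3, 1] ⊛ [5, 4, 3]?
y[0] = 4×5 = 20; y[1] = 4×4 + 3×5 = 31; y[2] = 4×3 + 3×4 + 1×5 = 29; y[3] = 3×3 + 1×4 = 13; y[4] = 1×3 = 3

[20, 31, 29, 13, 3]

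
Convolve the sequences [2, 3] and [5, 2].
y[0] = 2×5 = 10; y[1] = 2×2 + 3×5 = 19; y[2] = 3×2 = 6

[10, 19, 6]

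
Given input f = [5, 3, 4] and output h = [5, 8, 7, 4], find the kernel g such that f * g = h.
Output length 4 = len(f) + len(g) - 1 ⇒ len(g) = 2. Solve g forward using g[k] = (h[k] - Σ_{i≥1} f[i]·g[k-i]) / f[0]: g[0] = h[0] / f[0] = 5 / 5 = 1; g[1] = (h[1] - 3×1) / f[0] = (8 - 3×1) / 5 = 1. So g = [1, 1]. Forward-check [5, 3, 4] * [1, 1]: h[0] = 5×1 = 5; h[1] = 5×1 + 3×1 = 8; h[2] = 3×1 + 4×1 = 7; h[3] = 4×1 = 4 → [5, 8, 7, 4] ✓

[1, 1]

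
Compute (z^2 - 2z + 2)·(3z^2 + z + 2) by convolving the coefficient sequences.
Ascending coefficients: a = [2, -2, 1], b = [2, 1, 3]. c[0] = 2×2 = 4; c[1] = 2×1 + -2×2 = -2; c[2] = 2×3 + -2×1 + 1×2 = 6; c[3] = -2×3 + 1×1 = -5; c[4] = 1×3 = 3. Result coefficients: [4, -2, 6, -5, 3] → 3z^4 - 5z^3 + 6z^2 - 2z + 4

3z^4 - 5z^3 + 6z^2 - 2z + 4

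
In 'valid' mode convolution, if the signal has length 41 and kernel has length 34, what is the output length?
'Valid' mode counts only positions where the kernel fully overlaps the signal: m - n + 1 = 41 - 34 + 1 = 8

8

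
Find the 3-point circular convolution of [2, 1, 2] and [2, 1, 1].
Use y[k] = Σ_j a[j]·b[(k-j) mod 3]. y[0] = 2×2 + 1×1 + 2×1 = 7; y[1] = 2×1 + 1×2 + 2×1 = 6; y[2] = 2×1 + 1×1 + 2×2 = 7. Result: [7, 6, 7]

[7, 6, 7]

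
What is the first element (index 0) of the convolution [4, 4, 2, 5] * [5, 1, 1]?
Use y[k] = Σ_i a[i]·b[k-i] at k=0. y[0] = 4×5 = 20

20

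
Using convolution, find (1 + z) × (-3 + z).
Ascending coefficients: a = [1, 1], b = [-3, 1]. c[0] = 1×-3 = -3; c[1] = 1×1 + 1×-3 = -2; c[2] = 1×1 = 1. Result coefficients: [-3, -2, 1] → -3 - 2z + z^2

-3 - 2z + z^2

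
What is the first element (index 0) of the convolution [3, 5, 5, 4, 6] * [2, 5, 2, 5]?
Use y[k] = Σ_i a[i]·b[k-i] at k=0. y[0] = 3×2 = 6

6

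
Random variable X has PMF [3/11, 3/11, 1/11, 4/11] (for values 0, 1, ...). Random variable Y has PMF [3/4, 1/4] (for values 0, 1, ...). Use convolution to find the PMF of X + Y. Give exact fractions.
P(X+Y=k) = Σ_i P(X=i)·P(Y=k-i) — a convolution of [3/11, 3/11, 1/11, 4/11] and [3/4, 1/4]. P(X+Y=0) = (3/11)×(3/4) = 9/44; P(X+Y=1) = (3/11)×(1/4) + (3/11)×(3/4) = 3/44 + 9/44 = 3/11; P(X+Y=2) = (3/11)×(1/4) + (1/11)×(3/4) = 3/44 + 3/44 = 3/22; P(X+Y=3) = (1/11)×(1/4) + (4/11)×(3/4) = 1/44 + 3/11 = 13/44; P(X+Y=4) = (4/11)×(1/4) = 1/11. PMF: [9/44, 3/11, 3/22, 13/44, 1/11] (sums to 1 ✓)

[9/44, 3/11, 3/22, 13/44, 1/11]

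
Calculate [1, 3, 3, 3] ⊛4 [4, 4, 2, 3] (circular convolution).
Use y[k] = Σ_j u[j]·v[(k-j) mod 4]. y[0] = 1×4 + 3×3 + 3×2 + 3×4 = 31; y[1] = 1×4 + 3×4 + 3×3 + 3×2 = 31; y[2] = 1×2 + 3×4 + 3×4 + 3×3 = 35; y[3] = 1×3 + 3×2 + 3×4 + 3×4 = 33. Result: [31, 31, 35, 33]

[31, 31, 35, 33]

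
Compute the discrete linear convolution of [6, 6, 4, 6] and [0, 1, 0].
y[0] = 6×0 = 0; y[1] = 6×1 + 6×0 = 6; y[2] = 6×0 + 6×1 + 4×0 = 6; y[3] = 6×0 + 4×1 + 6×0 = 4; y[4] = 4×0 + 6×1 = 6; y[5] = 6×0 = 0

[0, 6, 6, 4, 6, 0]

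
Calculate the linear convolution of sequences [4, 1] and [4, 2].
y[0] = 4×4 = 16; y[1] = 4×2 + 1×4 = 12; y[2] = 1×2 = 2

[16, 12, 2]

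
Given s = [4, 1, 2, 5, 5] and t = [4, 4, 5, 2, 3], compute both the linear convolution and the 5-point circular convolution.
Linear: y_lin[0] = 4×4 = 16; y_lin[1] = 4×4 + 1×4 = 20; y_lin[2] = 4×5 + 1×4 + 2×4 = 32; y_lin[3] = 4×2 + 1×5 + 2×4 + 5×4 = 41; y_lin[4] = 4×3 + 1×2 + 2×5 + 5×4 + 5×4 = 64; y_lin[5] = 1×3 + 2×2 + 5×5 + 5×4 = 52; y_lin[6] = 2×3 + 5×2 + 5×5 = 41; y_lin[7] = 5×3 + 5×2 = 25; y_lin[8] = 5×3 = 15 → [16, 20, 32, 41, 64, 52, 41, 25, 15]. Circular (length 5): y[0] = 4×4 + 1×3 + 2×2 + 5×5 + 5×4 = 68; y[1] = 4×4 + 1×4 + 2×3 + 5×2 + 5×5 = 61; y[2] = 4×5 + 1×4 + 2×4 + 5×3 + 5×2 = 57; y[3] = 4×2 + 1×5 + 2×4 + 5×4 + 5×3 = 56; y[4] = 4×3 + 1×2 + 2×5 + 5×4 + 5×4 = 64 → [68, 61, 57, 56, 64]

Linear: [16, 20, 32, 41, 64, 52, 41, 25, 15], Circular: [68, 61, 57, 56, 64]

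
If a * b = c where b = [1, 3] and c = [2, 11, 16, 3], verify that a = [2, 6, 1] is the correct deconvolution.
Forward-compute [2, 6, 1] * [1, 3]: c[0] = 2×1 = 2; c[1] = 2×3 + 6×1 = 12; c[2] = 6×3 + 1×1 = 19; c[3] = 1×3 = 3 → [2, 12, 19, 3]. Does not match given c = [2, 11, 16, 3].

Not verified. [2, 6, 1] * [1, 3] = [2, 12, 19, 3], which differs from [2, 11, 16, 3] at index 1.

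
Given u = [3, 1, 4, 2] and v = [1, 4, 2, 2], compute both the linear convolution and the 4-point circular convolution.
Linear: y_lin[0] = 3×1 = 3; y_lin[1] = 3×4 + 1×1 = 13; y_lin[2] = 3×2 + 1×4 + 4×1 = 14; y_lin[3] = 3×2 + 1×2 + 4×4 + 2×1 = 26; y_lin[4] = 1×2 + 4×2 + 2×4 = 18; y_lin[5] = 4×2 + 2×2 = 12; y_lin[6] = 2×2 = 4 → [3, 13, 14, 26, 18, 12, 4]. Circular (length 4): y[0] = 3×1 + 1×2 + 4×2 + 2×4 = 21; y[1] = 3×4 + 1×1 + 4×2 + 2×2 = 25; y[2] = 3×2 + 1×4 + 4×1 + 2×2 = 18; y[3] = 3×2 + 1×2 + 4×4 + 2×1 = 26 → [21, 25, 18, 26]

Linear: [3, 13, 14, 26, 18, 12, 4], Circular: [21, 25, 18, 26]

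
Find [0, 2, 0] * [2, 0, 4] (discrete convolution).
y[0] = 0×2 = 0; y[1] = 0×0 + 2×2 = 4; y[2] = 0×4 + 2×0 + 0×2 = 0; y[3] = 2×4 + 0×0 = 8; y[4] = 0×4 = 0

[0, 4, 0, 8, 0]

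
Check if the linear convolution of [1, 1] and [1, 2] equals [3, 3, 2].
Recompute linear convolution of [1, 1] and [1, 2]: y[0] = 1×1 = 1; y[1] = 1×2 + 1×1 = 3; y[2] = 1×2 = 2 → [1, 3, 2]. Compare to given [3, 3, 2]: they differ at index 0: given 3, correct 1, so answer: No

No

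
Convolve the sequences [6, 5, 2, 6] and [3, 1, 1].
y[0] = 6×3 = 18; y[1] = 6×1 + 5×3 = 21; y[2] = 6×1 + 5×1 + 2×3 = 17; y[3] = 5×1 + 2×1 + 6×3 = 25; y[4] = 2×1 + 6×1 = 8; y[5] = 6×1 = 6

[18, 21, 17, 25, 8, 6]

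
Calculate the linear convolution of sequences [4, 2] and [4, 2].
y[0] = 4×4 = 16; y[1] = 4×2 + 2×4 = 16; y[2] = 2×2 = 4

[16, 16, 4]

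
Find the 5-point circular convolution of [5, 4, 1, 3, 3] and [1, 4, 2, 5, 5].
Use y[k] = Σ_j s[j]·t[(k-j) mod 5]. y[0] = 5×1 + 4×5 + 1×5 + 3×2 + 3×4 = 48; y[1] = 5×4 + 4×1 + 1×5 + 3×5 + 3×2 = 50; y[2] = 5×2 + 4×4 + 1×1 + 3×5 + 3×5 = 57; y[3] = 5×5 + 4×2 + 1×4 + 3×1 + 3×5 = 55; y[4] = 5×5 + 4×5 + 1×2 + 3×4 + 3×1 = 62. Result: [48, 50, 57, 55, 62]

[48, 50, 57, 55, 62]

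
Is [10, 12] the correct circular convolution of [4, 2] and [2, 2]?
Recompute circular convolution of [4, 2] and [2, 2]: y[0] = 4×2 + 2×2 = 12; y[1] = 4×2 + 2×2 = 12 → [12, 12]. Compare to given [10, 12]: they differ at index 0: given 10, correct 12, so answer: No

No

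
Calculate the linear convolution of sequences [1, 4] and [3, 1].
y[0] = 1×3 = 3; y[1] = 1×1 + 4×3 = 13; y[2] = 4×1 = 4

[3, 13, 4]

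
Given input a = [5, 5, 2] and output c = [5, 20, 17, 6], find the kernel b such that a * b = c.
Output length 4 = len(a) + len(b) - 1 ⇒ len(b) = 2. Solve b forward using b[k] = (c[k] - Σ_{i≥1} a[i]·b[k-i]) / a[0]: b[0] = c[0] / a[0] = 5 / 5 = 1; b[1] = (c[1] - 5×1) / a[0] = (20 - 5×1) / 5 = 3. So b = [1, 3]. Forward-check [5, 5, 2] * [1, 3]: c[0] = 5×1 = 5; c[1] = 5×3 + 5×1 = 20; c[2] = 5×3 + 2×1 = 17; c[3] = 2×3 = 6 → [5, 20, 17, 6] ✓

[1, 3]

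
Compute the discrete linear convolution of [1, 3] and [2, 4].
y[0] = 1×2 = 2; y[1] = 1×4 + 3×2 = 10; y[2] = 3×4 = 12

[2, 10, 12]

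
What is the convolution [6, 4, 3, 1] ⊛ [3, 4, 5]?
y[0] = 6×3 = 18; y[1] = 6×4 + 4×3 = 36; y[2] = 6×5 + 4×4 + 3×3 = 55; y[3] = 4×5 + 3×4 + 1×3 = 35; y[4] = 3×5 + 1×4 = 19; y[5] = 1×5 = 5

[18, 36, 55, 35, 19, 5]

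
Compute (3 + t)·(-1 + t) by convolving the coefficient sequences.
Ascending coefficients: a = [3, 1], b = [-1, 1]. c[0] = 3×-1 = -3; c[1] = 3×1 + 1×-1 = 2; c[2] = 1×1 = 1. Result coefficients: [-3, 2, 1] → -3 + 2t + t^2

-3 + 2t + t^2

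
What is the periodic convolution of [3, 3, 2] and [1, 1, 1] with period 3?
Use y[k] = Σ_j s[j]·t[(k-j) mod 3]. y[0] = 3×1 + 3×1 + 2×1 = 8; y[1] = 3×1 + 3×1 + 2×1 = 8; y[2] = 3×1 + 3×1 + 2×1 = 8. Result: [8, 8, 8]

[8, 8, 8]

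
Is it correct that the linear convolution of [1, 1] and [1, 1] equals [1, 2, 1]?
Recompute linear convolution of [1, 1] and [1, 1]: y[0] = 1×1 = 1; y[1] = 1×1 + 1×1 = 2; y[2] = 1×1 = 1 → [1, 2, 1]. Given [1, 2, 1] matches, so answer: Yes

Yes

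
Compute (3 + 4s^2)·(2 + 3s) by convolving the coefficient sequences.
Ascending coefficients: a = [3, 0, 4], b = [2, 3]. c[0] = 3×2 = 6; c[1] = 3×3 + 0×2 = 9; c[2] = 0×3 + 4×2 = 8; c[3] = 4×3 = 12. Result coefficients: [6, 9, 8, 12] → 6 + 9s + 8s^2 + 12s^3

6 + 9s + 8s^2 + 12s^3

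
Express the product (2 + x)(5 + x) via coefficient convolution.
Ascending coefficients: a = [2, 1], b = [5, 1]. c[0] = 2×5 = 10; c[1] = 2×1 + 1×5 = 7; c[2] = 1×1 = 1. Result coefficients: [10, 7, 1] → 10 + 7x + x^2

10 + 7x + x^2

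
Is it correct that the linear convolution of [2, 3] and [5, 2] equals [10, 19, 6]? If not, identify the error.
Recompute linear convolution of [2, 3] and [5, 2]: y[0] = 2×5 = 10; y[1] = 2×2 + 3×5 = 19; y[2] = 3×2 = 6 → [10, 19, 6]. Given [10, 19, 6] matches, so answer: Yes

Yes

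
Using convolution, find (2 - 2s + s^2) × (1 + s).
Ascending coefficients: a = [2, -2, 1], b = [1, 1]. c[0] = 2×1 = 2; c[1] = 2×1 + -2×1 = 0; c[2] = -2×1 + 1×1 = -1; c[3] = 1×1 = 1. Result coefficients: [2, 0, -1, 1] → 2 - s^2 + s^3

2 - s^2 + s^3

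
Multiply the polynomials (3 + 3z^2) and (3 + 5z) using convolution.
Ascending coefficients: a = [3, 0, 3], b = [3, 5]. c[0] = 3×3 = 9; c[1] = 3×5 + 0×3 = 15; c[2] = 0×5 + 3×3 = 9; c[3] = 3×5 = 15. Result coefficients: [9, 15, 9, 15] → 9 + 15z + 9z^2 + 15z^3

9 + 15z + 9z^2 + 15z^3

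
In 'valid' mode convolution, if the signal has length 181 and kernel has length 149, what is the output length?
'Valid' mode counts only positions where the kernel fully overlaps the signal: m - n + 1 = 181 - 149 + 1 = 33

33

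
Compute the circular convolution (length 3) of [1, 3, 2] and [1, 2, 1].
Use y[k] = Σ_j f[j]·g[(k-j) mod 3]. y[0] = 1×1 + 3×1 + 2×2 = 8; y[1] = 1×2 + 3×1 + 2×1 = 7; y[2] = 1×1 + 3×2 + 2×1 = 9. Result: [8, 7, 9]

[8, 7, 9]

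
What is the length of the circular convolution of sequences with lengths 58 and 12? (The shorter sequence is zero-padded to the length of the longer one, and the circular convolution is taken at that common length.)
Circular convolution (zero-padding the shorter input) has length max(m, n) = max(58, 12) = 58

58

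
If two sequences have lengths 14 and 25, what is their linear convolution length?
Linear/full convolution length: m + n - 1 = 14 + 25 - 1 = 38

38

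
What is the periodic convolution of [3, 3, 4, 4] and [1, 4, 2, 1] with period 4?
Use y[k] = Σ_j a[j]·b[(k-j) mod 4]. y[0] = 3×1 + 3×1 + 4×2 + 4×4 = 30; y[1] = 3×4 + 3×1 + 4×1 + 4×2 = 27; y[2] = 3×2 + 3×4 + 4×1 + 4×1 = 26; y[3] = 3×1 + 3×2 + 4×4 + 4×1 = 29. Result: [30, 27, 26, 29]

[30, 27, 26, 29]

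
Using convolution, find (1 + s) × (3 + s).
Ascending coefficients: a = [1, 1], b = [3, 1]. c[0] = 1×3 = 3; c[1] = 1×1 + 1×3 = 4; c[2] = 1×1 = 1. Result coefficients: [3, 4, 1] → 3 + 4s + s^2

3 + 4s + s^2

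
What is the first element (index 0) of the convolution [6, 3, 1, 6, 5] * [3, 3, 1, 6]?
Use y[k] = Σ_i a[i]·b[k-i] at k=0. y[0] = 6×3 = 18

18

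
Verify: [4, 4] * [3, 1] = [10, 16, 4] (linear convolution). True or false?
Recompute linear convolution of [4, 4] and [3, 1]: y[0] = 4×3 = 12; y[1] = 4×1 + 4×3 = 16; y[2] = 4×1 = 4 → [12, 16, 4]. Compare to given [10, 16, 4]: they differ at index 0: given 10, correct 12, so answer: No

No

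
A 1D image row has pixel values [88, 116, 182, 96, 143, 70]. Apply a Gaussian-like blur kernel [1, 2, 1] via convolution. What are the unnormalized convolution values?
Convolve image row [88, 116, 182, 96, 143, 70] with kernel [1, 2, 1]: y[0] = 88×1 = 88; y[1] = 88×2 + 116×1 = 292; y[2] = 88×1 + 116×2 + 182×1 = 502; y[3] = 116×1 + 182×2 + 96×1 = 576; y[4] = 182×1 + 96×2 + 143×1 = 517; y[5] = 96×1 + 143×2 + 70×1 = 452; y[6] = 143×1 + 70×2 = 283; y[7] = 70×1 = 70 → [88, 292, 502, 576, 517, 452, 283, 70]. Normalization factor = sum(kernel) = 4.

[88, 292, 502, 576, 517, 452, 283, 70]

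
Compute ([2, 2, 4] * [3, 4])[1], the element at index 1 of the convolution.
Use y[k] = Σ_i a[i]·b[k-i] at k=1. y[1] = 2×4 + 2×3 = 14

14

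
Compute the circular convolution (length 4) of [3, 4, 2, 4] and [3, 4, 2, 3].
Use y[k] = Σ_j f[j]·g[(k-j) mod 4]. y[0] = 3×3 + 4×3 + 2×2 + 4×4 = 41; y[1] = 3×4 + 4×3 + 2×3 + 4×2 = 38; y[2] = 3×2 + 4×4 + 2×3 + 4×3 = 40; y[3] = 3×3 + 4×2 + 2×4 + 4×3 = 37. Result: [41, 38, 40, 37]

[41, 38, 40, 37]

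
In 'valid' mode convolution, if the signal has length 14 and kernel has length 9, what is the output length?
'Valid' mode counts only positions where the kernel fully overlaps the signal: m - n + 1 = 14 - 9 + 1 = 6

6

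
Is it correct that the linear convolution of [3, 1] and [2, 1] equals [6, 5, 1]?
Recompute linear convolution of [3, 1] and [2, 1]: y[0] = 3×2 = 6; y[1] = 3×1 + 1×2 = 5; y[2] = 1×1 = 1 → [6, 5, 1]. Given [6, 5, 1] matches, so answer: Yes

Yes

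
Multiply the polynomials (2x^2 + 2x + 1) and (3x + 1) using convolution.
Ascending coefficients: a = [1, 2, 2], b = [1, 3]. c[0] = 1×1 = 1; c[1] = 1×3 + 2×1 = 5; c[2] = 2×3 + 2×1 = 8; c[3] = 2×3 = 6. Result coefficients: [1, 5, 8, 6] → 6x^3 + 8x^2 + 5x + 1

6x^3 + 8x^2 + 5x + 1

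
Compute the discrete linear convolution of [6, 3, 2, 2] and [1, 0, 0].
y[0] = 6×1 = 6; y[1] = 6×0 + 3×1 = 3; y[2] = 6×0 + 3×0 + 2×1 = 2; y[3] = 3×0 + 2×0 + 2×1 = 2; y[4] = 2×0 + 2×0 = 0; y[5] = 2×0 = 0

[6, 3, 2, 2, 0, 0]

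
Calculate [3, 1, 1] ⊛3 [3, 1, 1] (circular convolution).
Use y[k] = Σ_j x[j]·h[(k-j) mod 3]. y[0] = 3×3 + 1×1 + 1×1 = 11; y[1] = 3×1 + 1×3 + 1×1 = 7; y[2] = 3×1 + 1×1 + 1×3 = 7. Result: [11, 7, 7]

[11, 7, 7]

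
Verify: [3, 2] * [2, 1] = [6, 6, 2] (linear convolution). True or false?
Recompute linear convolution of [3, 2] and [2, 1]: y[0] = 3×2 = 6; y[1] = 3×1 + 2×2 = 7; y[2] = 2×1 = 2 → [6, 7, 2]. Compare to given [6, 6, 2]: they differ at index 1: given 6, correct 7, so answer: No

No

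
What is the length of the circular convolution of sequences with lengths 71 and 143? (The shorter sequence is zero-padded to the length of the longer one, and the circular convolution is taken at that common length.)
Circular convolution (zero-padding the shorter input) has length max(m, n) = max(71, 143) = 143

143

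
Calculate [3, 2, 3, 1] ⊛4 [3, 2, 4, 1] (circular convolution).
Use y[k] = Σ_j s[j]·t[(k-j) mod 4]. y[0] = 3×3 + 2×1 + 3×4 + 1×2 = 25; y[1] = 3×2 + 2×3 + 3×1 + 1×4 = 19; y[2] = 3×4 + 2×2 + 3×3 + 1×1 = 26; y[3] = 3×1 + 2×4 + 3×2 + 1×3 = 20. Result: [25, 19, 26, 20]

[25, 19, 26, 20]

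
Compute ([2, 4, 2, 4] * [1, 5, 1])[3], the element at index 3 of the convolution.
Use y[k] = Σ_i a[i]·b[k-i] at k=3. y[3] = 4×1 + 2×5 + 4×1 = 18

18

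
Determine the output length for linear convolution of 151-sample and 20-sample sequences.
Linear/full convolution length: m + n - 1 = 151 + 20 - 1 = 170

170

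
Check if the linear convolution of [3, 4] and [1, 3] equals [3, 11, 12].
Recompute linear convolution of [3, 4] and [1, 3]: y[0] = 3×1 = 3; y[1] = 3×3 + 4×1 = 13; y[2] = 4×3 = 12 → [3, 13, 12]. Compare to given [3, 11, 12]: they differ at index 1: given 11, correct 13, so answer: No

No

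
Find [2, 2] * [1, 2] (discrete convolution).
y[0] = 2×1 = 2; y[1] = 2×2 + 2×1 = 6; y[2] = 2×2 = 4

[2, 6, 4]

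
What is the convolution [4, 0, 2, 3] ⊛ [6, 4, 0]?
y[0] = 4×6 = 24; y[1] = 4×4 + 0×6 = 16; y[2] = 4×0 + 0×4 + 2×6 = 12; y[3] = 0×0 + 2×4 + 3×6 = 26; y[4] = 2×0 + 3×4 = 12; y[5] = 3×0 = 0

[24, 16, 12, 26, 12, 0]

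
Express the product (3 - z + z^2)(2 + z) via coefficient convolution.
Ascending coefficients: a = [3, -1, 1], b = [2, 1]. c[0] = 3×2 = 6; c[1] = 3×1 + -1×2 = 1; c[2] = -1×1 + 1×2 = 1; c[3] = 1×1 = 1. Result coefficients: [6, 1, 1, 1] → 6 + z + z^2 + z^3

6 + z + z^2 + z^3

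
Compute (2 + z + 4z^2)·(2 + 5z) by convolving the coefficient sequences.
Ascending coefficients: a = [2, 1, 4], b = [2, 5]. c[0] = 2×2 = 4; c[1] = 2×5 + 1×2 = 12; c[2] = 1×5 + 4×2 = 13; c[3] = 4×5 = 20. Result coefficients: [4, 12, 13, 20] → 4 + 12z + 13z^2 + 20z^3

4 + 12z + 13z^2 + 20z^3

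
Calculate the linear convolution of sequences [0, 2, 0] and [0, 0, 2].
y[0] = 0×0 = 0; y[1] = 0×0 + 2×0 = 0; y[2] = 0×2 + 2×0 + 0×0 = 0; y[3] = 2×2 + 0×0 = 4; y[4] = 0×2 = 0

[0, 0, 0, 4, 0]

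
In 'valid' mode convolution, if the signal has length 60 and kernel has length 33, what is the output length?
'Valid' mode counts only positions where the kernel fully overlaps the signal: m - n + 1 = 60 - 33 + 1 = 28

28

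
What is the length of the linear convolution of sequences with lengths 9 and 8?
Linear/full convolution length: m + n - 1 = 9 + 8 - 1 = 16

16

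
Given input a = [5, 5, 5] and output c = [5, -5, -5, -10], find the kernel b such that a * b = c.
Output length 4 = len(a) + len(b) - 1 ⇒ len(b) = 2. Solve b forward using b[k] = (c[k] - Σ_{i≥1} a[i]·b[k-i]) / a[0]: b[0] = c[0] / a[0] = 5 / 5 = 1; b[1] = (c[1] - 5×1) / a[0] = (-5 - 5×1) / 5 = -2. So b = [1, -2]. Forward-check [5, 5, 5] * [1, -2]: c[0] = 5×1 = 5; c[1] = 5×-2 + 5×1 = -5; c[2] = 5×-2 + 5×1 = -5; c[3] = 5×-2 = -10 → [5, -5, -5, -10] ✓

[1, -2]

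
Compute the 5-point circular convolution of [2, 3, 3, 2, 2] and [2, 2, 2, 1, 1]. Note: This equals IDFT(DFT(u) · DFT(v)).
Either evaluate y[k] = Σ_j u[j]·v[(k-j) mod 5] directly, or use IDFT(DFT(u) · DFT(v)). y[0] = 2×2 + 3×1 + 3×1 + 2×2 + 2×2 = 18; y[1] = 2×2 + 3×2 + 3×1 + 2×1 + 2×2 = 19; y[2] = 2×2 + 3×2 + 3×2 + 2×1 + 2×1 = 20; y[3] = 2×1 + 3×2 + 3×2 + 2×2 + 2×1 = 20; y[4] = 2×1 + 3×1 + 3×2 + 2×2 + 2×2 = 19. Result: [18, 19, 20, 20, 19]

[18, 19, 20, 20, 19]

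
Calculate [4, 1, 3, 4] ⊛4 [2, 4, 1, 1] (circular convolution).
Use y[k] = Σ_j x[j]·h[(k-j) mod 4]. y[0] = 4×2 + 1×1 + 3×1 + 4×4 = 28; y[1] = 4×4 + 1×2 + 3×1 + 4×1 = 25; y[2] = 4×1 + 1×4 + 3×2 + 4×1 = 18; y[3] = 4×1 + 1×1 + 3×4 + 4×2 = 25. Result: [28, 25, 18, 25]

[28, 25, 18, 25]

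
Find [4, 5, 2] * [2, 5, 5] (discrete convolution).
y[0] = 4×2 = 8; y[1] = 4×5 + 5×2 = 30; y[2] = 4×5 + 5×5 + 2×2 = 49; y[3] = 5×5 + 2×5 = 35; y[4] = 2×5 = 10

[8, 30, 49, 35, 10]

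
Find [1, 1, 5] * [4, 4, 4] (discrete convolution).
y[0] = 1×4 = 4; y[1] = 1×4 + 1×4 = 8; y[2] = 1×4 + 1×4 + 5×4 = 28; y[3] = 1×4 + 5×4 = 24; y[4] = 5×4 = 20

[4, 8, 28, 24, 20]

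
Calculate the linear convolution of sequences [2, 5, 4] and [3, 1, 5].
y[0] = 2×3 = 6; y[1] = 2×1 + 5×3 = 17; y[2] = 2×5 + 5×1 + 4×3 = 27; y[3] = 5×5 + 4×1 = 29; y[4] = 4×5 = 20

[6, 17, 27, 29, 20]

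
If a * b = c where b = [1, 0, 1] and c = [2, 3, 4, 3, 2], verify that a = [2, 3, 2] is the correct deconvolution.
Forward-compute [2, 3, 2] * [1, 0, 1]: c[0] = 2×1 = 2; c[1] = 2×0 + 3×1 = 3; c[2] = 2×1 + 3×0 + 2×1 = 4; c[3] = 3×1 + 2×0 = 3; c[4] = 2×1 = 2 → [2, 3, 4, 3, 2]. Matches given c = [2, 3, 4, 3, 2], so verified.

Verified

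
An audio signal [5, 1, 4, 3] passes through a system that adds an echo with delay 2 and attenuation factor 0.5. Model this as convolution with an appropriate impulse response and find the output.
Direct-path + delayed-attenuated-path model → impulse response h = [1, 0, 0.5] (1 at lag 0, 0.5 at lag 2). Output y[n] = x[n] + 0.5·x[n - 2] (with x[n] = 0 outside 0..3): y[0] = 5 + 0.5×0 = 5; y[1] = 1 + 0.5×0 = 1; y[2] = 4 + 0.5×5 = 6.5; y[3] = 3 + 0.5×1 = 3.5; y[4] = 0 + 0.5×4 = 2.0; y[5] = 0 + 0.5×3 = 1.5. So y = [5, 1, 6.5, 3.5, 2.0, 1.5]

[5, 1, 6.5, 3.5, 2.0, 1.5]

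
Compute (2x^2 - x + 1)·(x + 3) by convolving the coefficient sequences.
Ascending coefficients: a = [1, -1, 2], b = [3, 1]. c[0] = 1×3 = 3; c[1] = 1×1 + -1×3 = -2; c[2] = -1×1 + 2×3 = 5; c[3] = 2×1 = 2. Result coefficients: [3, -2, 5, 2] → 2x^3 + 5x^2 - 2x + 3

2x^3 + 5x^2 - 2x + 3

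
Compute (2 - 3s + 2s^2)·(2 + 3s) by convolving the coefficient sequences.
Ascending coefficients: a = [2, -3, 2], b = [2, 3]. c[0] = 2×2 = 4; c[1] = 2×3 + -3×2 = 0; c[2] = -3×3 + 2×2 = -5; c[3] = 2×3 = 6. Result coefficients: [4, 0, -5, 6] → 4 - 5s^2 + 6s^3

4 - 5s^2 + 6s^3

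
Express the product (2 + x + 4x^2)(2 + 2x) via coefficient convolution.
Ascending coefficients: a = [2, 1, 4], b = [2, 2]. c[0] = 2×2 = 4; c[1] = 2×2 + 1×2 = 6; c[2] = 1×2 + 4×2 = 10; c[3] = 4×2 = 8. Result coefficients: [4, 6, 10, 8] → 4 + 6x + 10x^2 + 8x^3

4 + 6x + 10x^2 + 8x^3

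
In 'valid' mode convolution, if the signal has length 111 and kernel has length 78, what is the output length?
'Valid' mode counts only positions where the kernel fully overlaps the signal: m - n + 1 = 111 - 78 + 1 = 34

34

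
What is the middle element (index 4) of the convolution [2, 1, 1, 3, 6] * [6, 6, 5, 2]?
Use y[k] = Σ_i a[i]·b[k-i] at k=4. y[4] = 1×2 + 1×5 + 3×6 + 6×6 = 61

61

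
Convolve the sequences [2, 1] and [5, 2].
y[0] = 2×5 = 10; y[1] = 2×2 + 1×5 = 9; y[2] = 1×2 = 2

[10, 9, 2]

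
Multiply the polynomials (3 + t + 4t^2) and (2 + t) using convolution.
Ascending coefficients: a = [3, 1, 4], b = [2, 1]. c[0] = 3×2 = 6; c[1] = 3×1 + 1×2 = 5; c[2] = 1×1 + 4×2 = 9; c[3] = 4×1 = 4. Result coefficients: [6, 5, 9, 4] → 6 + 5t + 9t^2 + 4t^3

6 + 5t + 9t^2 + 4t^3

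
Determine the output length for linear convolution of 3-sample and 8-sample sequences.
Linear/full convolution length: m + n - 1 = 3 + 8 - 1 = 10

10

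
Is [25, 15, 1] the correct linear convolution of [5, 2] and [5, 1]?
Recompute linear convolution of [5, 2] and [5, 1]: y[0] = 5×5 = 25; y[1] = 5×1 + 2×5 = 15; y[2] = 2×1 = 2 → [25, 15, 2]. Compare to given [25, 15, 1]: they differ at index 2: given 1, correct 2, so answer: No

No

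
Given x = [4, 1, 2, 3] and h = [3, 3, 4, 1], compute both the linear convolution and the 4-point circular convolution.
Linear: y_lin[0] = 4×3 = 12; y_lin[1] = 4×3 + 1×3 = 15; y_lin[2] = 4×4 + 1×3 + 2×3 = 25; y_lin[3] = 4×1 + 1×4 + 2×3 + 3×3 = 23; y_lin[4] = 1×1 + 2×4 + 3×3 = 18; y_lin[5] = 2×1 + 3×4 = 14; y_lin[6] = 3×1 = 3 → [12, 15, 25, 23, 18, 14, 3]. Circular (length 4): y[0] = 4×3 + 1×1 + 2×4 + 3×3 = 30; y[1] = 4×3 + 1×3 + 2×1 + 3×4 = 29; y[2] = 4×4 + 1×3 + 2×3 + 3×1 = 28; y[3] = 4×1 + 1×4 + 2×3 + 3×3 = 23 → [30, 29, 28, 23]

Linear: [12, 15, 25, 23, 18, 14, 3], Circular: [30, 29, 28, 23]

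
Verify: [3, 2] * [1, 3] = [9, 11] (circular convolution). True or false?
Recompute circular convolution of [3, 2] and [1, 3]: y[0] = 3×1 + 2×3 = 9; y[1] = 3×3 + 2×1 = 11 → [9, 11]. Given [9, 11] matches, so answer: Yes

Yes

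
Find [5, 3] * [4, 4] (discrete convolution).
y[0] = 5×4 = 20; y[1] = 5×4 + 3×4 = 32; y[2] = 3×4 = 12

[20, 32, 12]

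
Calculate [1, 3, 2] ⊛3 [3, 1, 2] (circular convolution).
Use y[k] = Σ_j x[j]·h[(k-j) mod 3]. y[0] = 1×3 + 3×2 + 2×1 = 11; y[1] = 1×1 + 3×3 + 2×2 = 14; y[2] = 1×2 + 3×1 + 2×3 = 11. Result: [11, 14, 11]

[11, 14, 11]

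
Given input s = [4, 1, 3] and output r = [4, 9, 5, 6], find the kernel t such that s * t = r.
Output length 4 = len(s) + len(t) - 1 ⇒ len(t) = 2. Solve t forward using t[k] = (r[k] - Σ_{i≥1} s[i]·t[k-i]) / s[0]: t[0] = r[0] / s[0] = 4 / 4 = 1; t[1] = (r[1] - 1×1) / s[0] = (9 - 1×1) / 4 = 2. So t = [1, 2]. Forward-check [4, 1, 3] * [1, 2]: r[0] = 4×1 = 4; r[1] = 4×2 + 1×1 = 9; r[2] = 1×2 + 3×1 = 5; r[3] = 3×2 = 6 → [4, 9, 5, 6] ✓

[1, 2]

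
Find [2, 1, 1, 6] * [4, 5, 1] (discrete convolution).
y[0] = 2×4 = 8; y[1] = 2×5 + 1×4 = 14; y[2] = 2×1 + 1×5 + 1×4 = 11; y[3] = 1×1 + 1×5 + 6×4 = 30; y[4] = 1×1 + 6×5 = 31; y[5] = 6×1 = 6

[8, 14, 11, 30, 31, 6]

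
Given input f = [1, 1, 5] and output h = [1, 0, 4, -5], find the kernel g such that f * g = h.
Output length 4 = len(f) + len(g) - 1 ⇒ len(g) = 2. Solve g forward using g[k] = (h[k] - Σ_{i≥1} f[i]·g[k-i]) / f[0]: g[0] = h[0] / f[0] = 1 / 1 = 1; g[1] = (h[1] - 1×1) / f[0] = (0 - 1×1) / 1 = -1. So g = [1, -1]. Forward-check [1, 1, 5] * [1, -1]: h[0] = 1×1 = 1; h[1] = 1×-1 + 1×1 = 0; h[2] = 1×-1 + 5×1 = 4; h[3] = 5×-1 = -5 → [1, 0, 4, -5] ✓

[1, -1]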